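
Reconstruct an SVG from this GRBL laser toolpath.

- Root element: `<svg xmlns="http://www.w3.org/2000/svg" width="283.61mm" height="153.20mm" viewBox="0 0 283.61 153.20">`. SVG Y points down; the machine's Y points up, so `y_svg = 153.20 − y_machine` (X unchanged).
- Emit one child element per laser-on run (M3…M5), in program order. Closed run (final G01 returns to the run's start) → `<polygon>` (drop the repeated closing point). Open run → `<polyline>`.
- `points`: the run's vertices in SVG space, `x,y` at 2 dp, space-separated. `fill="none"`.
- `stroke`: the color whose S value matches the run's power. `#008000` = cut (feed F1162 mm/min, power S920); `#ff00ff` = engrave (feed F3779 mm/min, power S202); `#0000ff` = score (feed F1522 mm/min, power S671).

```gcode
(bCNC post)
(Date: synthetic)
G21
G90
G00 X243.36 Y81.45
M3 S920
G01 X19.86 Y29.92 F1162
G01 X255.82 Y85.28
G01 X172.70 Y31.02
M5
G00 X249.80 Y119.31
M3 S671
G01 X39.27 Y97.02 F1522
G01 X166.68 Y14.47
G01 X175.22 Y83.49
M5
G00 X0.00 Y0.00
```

<svg xmlns="http://www.w3.org/2000/svg" width="283.61mm" height="153.20mm" viewBox="0 0 283.61 153.20">
  <polyline points="243.36,71.75 19.86,123.28 255.82,67.92 172.70,122.18" fill="none" stroke="#008000"/>
  <polyline points="249.80,33.89 39.27,56.18 166.68,138.73 175.22,69.71" fill="none" stroke="#0000ff"/>
</svg>

Machine Y-up, SVG Y-down with viewBox height 153.20, so y_svg = 153.20 − y_machine; X carries over.

Run 1: S920 ⇒ cut layer `#008000`. The run is open, so emit a `<polyline>` with points (Y-flipped): 243.36,71.75 19.86,123.28 255.82,67.92 172.70,122.18.

Run 2: S671 ⇒ score layer `#0000ff`. The run is open, so emit a `<polyline>` with points (Y-flipped): 249.80,33.89 39.27,56.18 166.68,138.73 175.22,69.71.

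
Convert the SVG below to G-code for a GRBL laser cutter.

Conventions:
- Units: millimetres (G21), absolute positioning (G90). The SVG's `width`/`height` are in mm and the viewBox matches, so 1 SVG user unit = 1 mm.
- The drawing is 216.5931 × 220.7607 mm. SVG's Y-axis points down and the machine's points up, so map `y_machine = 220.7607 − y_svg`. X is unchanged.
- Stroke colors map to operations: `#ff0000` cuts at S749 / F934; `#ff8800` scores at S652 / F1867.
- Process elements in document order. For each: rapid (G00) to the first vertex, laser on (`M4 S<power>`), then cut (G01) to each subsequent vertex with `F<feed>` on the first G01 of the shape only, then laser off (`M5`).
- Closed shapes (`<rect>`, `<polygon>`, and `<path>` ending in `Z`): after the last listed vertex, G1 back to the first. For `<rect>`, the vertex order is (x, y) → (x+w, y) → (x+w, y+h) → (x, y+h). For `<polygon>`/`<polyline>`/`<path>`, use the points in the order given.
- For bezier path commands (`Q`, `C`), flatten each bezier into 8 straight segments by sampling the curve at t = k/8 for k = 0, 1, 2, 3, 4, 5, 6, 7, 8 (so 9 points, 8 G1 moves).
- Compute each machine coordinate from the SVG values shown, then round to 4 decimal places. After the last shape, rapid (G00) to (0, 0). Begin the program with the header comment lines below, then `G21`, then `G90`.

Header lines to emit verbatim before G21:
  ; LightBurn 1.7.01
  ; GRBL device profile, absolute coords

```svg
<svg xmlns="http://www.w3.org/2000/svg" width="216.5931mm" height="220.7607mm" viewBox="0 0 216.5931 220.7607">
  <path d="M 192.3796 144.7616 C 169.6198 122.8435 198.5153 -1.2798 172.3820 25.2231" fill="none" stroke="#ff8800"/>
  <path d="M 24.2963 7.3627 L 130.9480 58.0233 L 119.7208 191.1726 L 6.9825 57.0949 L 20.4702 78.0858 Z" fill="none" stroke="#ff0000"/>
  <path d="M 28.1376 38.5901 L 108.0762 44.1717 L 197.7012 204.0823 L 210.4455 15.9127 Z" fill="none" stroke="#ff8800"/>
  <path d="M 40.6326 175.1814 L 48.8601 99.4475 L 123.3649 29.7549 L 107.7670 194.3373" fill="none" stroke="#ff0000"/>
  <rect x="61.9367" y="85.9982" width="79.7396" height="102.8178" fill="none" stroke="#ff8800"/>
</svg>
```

viewBox `0 0 216.5931 220.7607` with mm width/height → 1 unit = 1 mm. Flip: y_m = 220.7607 − y_svg.

**Shape 1** — `<path>` cubic bezier, stroke `#ff8800` → score (S652, F1867). Control points (SVG): P0=(192.3796,144.7616), P1=(169.6198,122.8435), P2=(198.5153,-1.2798), P3=(172.3820,25.2231); sampled at t=k/8. Machine vertices: (192.3796,75.9991) → (186.0576,88.5154) → (183.3282,107.6507) → (182.9410,130.4419) → (183.6459,153.9262) → (184.1926,175.1408) → (183.3310,191.1229) → (179.8109,198.9094) → (172.3820,195.5376). Open path.

**Shape 2** — `<path>` closed polygon, stroke `#ff0000` → cut (S749, F934). Machine vertices: (24.2963,213.3980) → (130.9480,162.7374) → (119.7208,29.5881) → (6.9825,163.6658) → (20.4702,142.6749) → (24.2963,213.3980). Closed: final G1 returns to the first vertex.

**Shape 3** — `<path>` closed polygon, stroke `#ff8800` → score (S652, F1867). Machine vertices: (28.1376,182.1706) → (108.0762,176.5890) → (197.7012,16.6784) → (210.4455,204.8480) → (28.1376,182.1706). Closed: final G1 returns to the first vertex.

**Shape 4** — `<path>` open polyline, stroke `#ff0000` → cut (S749, F934). Machine vertices: (40.6326,45.5793) → (48.8601,121.3132) → (123.3649,191.0058) → (107.7670,26.4234). Open path.

**Shape 5** — `<rect>` rectangle, stroke `#ff8800` → score (S652, F1867). Machine vertices: (61.9367,134.7625) → (141.6763,134.7625) → (141.6763,31.9447) → (61.9367,31.9447) → (61.9367,134.7625). Closed: final G1 returns to the first vertex.

; LightBurn 1.7.01
; GRBL device profile, absolute coords
G21
G90
G00 X192.3796 Y75.9991
M4 S652
G01 X186.0576 Y88.5154 F1867
G01 X183.3282 Y107.6507
G01 X182.9410 Y130.4419
G01 X183.6459 Y153.9262
G01 X184.1926 Y175.1408
G01 X183.3310 Y191.1229
G01 X179.8109 Y198.9094
G01 X172.3820 Y195.5376
M5
G00 X24.2963 Y213.3980
M4 S749
G01 X130.9480 Y162.7374 F934
G01 X119.7208 Y29.5881
G01 X6.9825 Y163.6658
G01 X20.4702 Y142.6749
G01 X24.2963 Y213.3980
M5
G00 X28.1376 Y182.1706
M4 S652
G01 X108.0762 Y176.5890 F1867
G01 X197.7012 Y16.6784
G01 X210.4455 Y204.8480
G01 X28.1376 Y182.1706
M5
G00 X40.6326 Y45.5793
M4 S749
G01 X48.8601 Y121.3132 F934
G01 X123.3649 Y191.0058
G01 X107.7670 Y26.4234
M5
G00 X61.9367 Y134.7625
M4 S652
G01 X141.6763 Y134.7625 F1867
G01 X141.6763 Y31.9447
G01 X61.9367 Y31.9447
G01 X61.9367 Y134.7625
M5
G00 X0.0000 Y0.0000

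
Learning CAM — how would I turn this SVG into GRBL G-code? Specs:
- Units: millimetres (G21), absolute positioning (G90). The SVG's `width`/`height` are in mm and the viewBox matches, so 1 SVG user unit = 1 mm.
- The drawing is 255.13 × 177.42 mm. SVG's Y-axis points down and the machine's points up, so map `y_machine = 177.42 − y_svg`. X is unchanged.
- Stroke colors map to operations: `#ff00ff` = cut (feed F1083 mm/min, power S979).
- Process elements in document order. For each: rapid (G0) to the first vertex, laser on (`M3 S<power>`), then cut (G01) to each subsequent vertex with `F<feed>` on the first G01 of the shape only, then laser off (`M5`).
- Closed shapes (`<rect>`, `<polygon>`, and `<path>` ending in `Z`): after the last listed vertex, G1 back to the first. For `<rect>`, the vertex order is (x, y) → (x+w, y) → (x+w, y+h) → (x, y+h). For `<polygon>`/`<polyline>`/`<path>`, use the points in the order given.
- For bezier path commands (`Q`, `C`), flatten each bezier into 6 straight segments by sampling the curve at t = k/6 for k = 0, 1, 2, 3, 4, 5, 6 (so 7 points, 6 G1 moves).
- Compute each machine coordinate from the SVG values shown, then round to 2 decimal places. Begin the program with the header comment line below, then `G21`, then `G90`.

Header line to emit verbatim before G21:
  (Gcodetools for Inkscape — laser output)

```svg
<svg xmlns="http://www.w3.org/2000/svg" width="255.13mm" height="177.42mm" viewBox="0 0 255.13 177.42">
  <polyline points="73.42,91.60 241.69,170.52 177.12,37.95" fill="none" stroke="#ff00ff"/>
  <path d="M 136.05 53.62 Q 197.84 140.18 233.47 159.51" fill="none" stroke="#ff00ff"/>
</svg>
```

Since the viewBox matches the mm dimensions, user units are millimetres directly. The only transform is the Y-flip y_m = 177.42 − y_svg.

Shape 1 is a open polyline drawn with `<polyline>`. Its stroke #ff00ff means cut at S979, F1083. After flipping Y the toolpath is (73.42,85.82) → (241.69,6.90) → (177.12,139.47).

Shape 2 is a quadratic bezier drawn with `<path>`. Its stroke #ff00ff means cut at S979, F1083. After flipping Y the toolpath is (136.05,123.80) → (155.92,96.81) → (174.34,73.56) → (191.30,54.05) → (206.81,38.27) → (220.87,26.22) → (233.47,17.91).

(Gcodetools for Inkscape — laser output)
G21
G90
G0 X73.42 Y85.82
M3 S979
G01 X241.69 Y6.90 F1083
G01 X177.12 Y139.47
M5
G0 X136.05 Y123.80
M3 S979
G01 X155.92 Y96.81 F1083
G01 X174.34 Y73.56
G01 X191.30 Y54.05
G01 X206.81 Y38.27
G01 X220.87 Y26.22
G01 X233.47 Y17.91
M5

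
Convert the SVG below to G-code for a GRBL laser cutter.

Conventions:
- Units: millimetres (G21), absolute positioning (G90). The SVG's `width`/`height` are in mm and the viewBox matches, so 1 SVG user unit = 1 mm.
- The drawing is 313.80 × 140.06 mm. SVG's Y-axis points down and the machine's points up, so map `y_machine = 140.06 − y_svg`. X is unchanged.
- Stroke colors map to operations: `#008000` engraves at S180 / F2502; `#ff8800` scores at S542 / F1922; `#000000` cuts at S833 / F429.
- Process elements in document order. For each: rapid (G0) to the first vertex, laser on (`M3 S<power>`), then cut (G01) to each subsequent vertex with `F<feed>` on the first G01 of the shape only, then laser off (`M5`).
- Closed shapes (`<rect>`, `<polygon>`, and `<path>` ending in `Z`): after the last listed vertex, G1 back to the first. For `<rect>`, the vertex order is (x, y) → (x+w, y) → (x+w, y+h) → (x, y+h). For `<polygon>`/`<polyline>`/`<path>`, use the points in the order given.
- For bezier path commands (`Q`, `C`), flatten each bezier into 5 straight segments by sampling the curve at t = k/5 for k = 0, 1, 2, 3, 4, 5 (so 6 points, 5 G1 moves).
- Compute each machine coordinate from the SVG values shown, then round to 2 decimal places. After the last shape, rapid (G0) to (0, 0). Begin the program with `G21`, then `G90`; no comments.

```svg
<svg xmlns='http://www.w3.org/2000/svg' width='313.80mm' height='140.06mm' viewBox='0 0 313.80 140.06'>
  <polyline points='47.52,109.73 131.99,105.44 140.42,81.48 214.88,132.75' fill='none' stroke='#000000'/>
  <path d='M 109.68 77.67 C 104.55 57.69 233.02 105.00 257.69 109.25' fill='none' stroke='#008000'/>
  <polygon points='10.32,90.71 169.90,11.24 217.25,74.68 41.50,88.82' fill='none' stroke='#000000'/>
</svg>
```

1 u = 1 mm; y_m = 140.06 − y.

[1] `<polyline>` open polyline, #000000→cut S833 F429: (47.52,30.33) → (131.99,34.62) → (140.42,58.58) → (214.88,7.31)

[2] `<path>` cubic bezier, #008000→engrave S180 F2502: (109.68,62.39) → (120.73,67.19) → (152.46,61.13) → (193.46,49.52) → (232.33,37.64) → (257.69,30.81)

[3] `<polygon>` closed polygon, #000000→cut S833 F429: (10.32,49.35) → (169.90,128.82) → (217.25,65.38) → (41.50,51.24) → (10.32,49.35) (closed)

G21
G90
G0 X47.52 Y30.33
M3 S833
G01 X131.99 Y34.62 F429
G01 X140.42 Y58.58
G01 X214.88 Y7.31
M5
G0 X109.68 Y62.39
M3 S180
G01 X120.73 Y67.19 F2502
G01 X152.46 Y61.13
G01 X193.46 Y49.52
G01 X232.33 Y37.64
G01 X257.69 Y30.81
M5
G0 X10.32 Y49.35
M3 S833
G01 X169.90 Y128.82 F429
G01 X217.25 Y65.38
G01 X41.50 Y51.24
G01 X10.32 Y49.35
M5
G0 X0.00 Y0.00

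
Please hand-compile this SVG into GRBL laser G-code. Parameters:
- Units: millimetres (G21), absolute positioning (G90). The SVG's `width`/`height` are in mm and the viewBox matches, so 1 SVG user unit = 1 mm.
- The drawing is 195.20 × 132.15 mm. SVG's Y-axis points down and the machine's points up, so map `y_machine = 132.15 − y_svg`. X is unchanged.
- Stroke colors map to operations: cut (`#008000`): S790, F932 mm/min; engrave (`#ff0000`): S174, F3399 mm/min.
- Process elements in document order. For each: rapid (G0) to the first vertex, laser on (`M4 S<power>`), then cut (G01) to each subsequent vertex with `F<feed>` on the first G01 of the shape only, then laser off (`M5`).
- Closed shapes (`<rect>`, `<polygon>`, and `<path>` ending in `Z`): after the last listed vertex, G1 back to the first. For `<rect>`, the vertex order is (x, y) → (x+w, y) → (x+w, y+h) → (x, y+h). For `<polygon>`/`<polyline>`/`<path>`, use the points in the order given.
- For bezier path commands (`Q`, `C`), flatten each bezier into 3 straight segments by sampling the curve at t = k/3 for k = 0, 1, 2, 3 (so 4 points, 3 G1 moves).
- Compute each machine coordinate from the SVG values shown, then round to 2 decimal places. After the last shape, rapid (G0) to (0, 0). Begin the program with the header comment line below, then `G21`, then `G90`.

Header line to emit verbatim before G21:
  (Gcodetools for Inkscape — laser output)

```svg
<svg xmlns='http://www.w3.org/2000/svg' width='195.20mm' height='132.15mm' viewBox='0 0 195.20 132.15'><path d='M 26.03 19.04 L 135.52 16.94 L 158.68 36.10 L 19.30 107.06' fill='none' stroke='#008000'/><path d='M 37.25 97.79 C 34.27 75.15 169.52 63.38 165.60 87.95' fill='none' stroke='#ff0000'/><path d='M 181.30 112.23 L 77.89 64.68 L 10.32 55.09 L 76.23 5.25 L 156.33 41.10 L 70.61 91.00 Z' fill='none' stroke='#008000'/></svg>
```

(Gcodetools for Inkscape — laser output)
G21
G90
G0 X26.03 Y113.11
M4 S790
G01 X135.52 Y115.21 F932
G01 X158.68 Y96.05
G01 X19.30 Y25.09
M5
G0 X37.25 Y34.36
M4 S174
G01 X70.07 Y52.43 F3399
G01 X133.40 Y57.60
G01 X165.60 Y44.20
M5
G0 X181.30 Y19.92
M4 S790
G01 X77.89 Y67.47 F932
G01 X10.32 Y77.06
G01 X76.23 Y126.90
G01 X156.33 Y91.05
G01 X70.61 Y41.15
G01 X181.30 Y19.92
M5
G0 X0.00 Y0.00

viewBox `0 0 195.20 132.15` with mm width/height → 1 unit = 1 mm. Flip: y_m = 132.15 − y_svg.

**Shape 1** — `<path>` open polyline, stroke `#008000` → cut (S790, F932). Machine vertices: (26.03,113.11) → (135.52,115.21) → (158.68,96.05) → (19.30,25.09). Open path.

**Shape 2** — `<path>` cubic bezier, stroke `#ff0000` → engrave (S174, F3399). Control points (SVG): P0=(37.25,97.79), P1=(34.27,75.15), P2=(169.52,63.38), P3=(165.60,87.95); sampled at t=k/3. Machine vertices: (37.25,34.36) → (70.07,52.43) → (133.40,57.60) → (165.60,44.20). Open path.

**Shape 3** — `<path>` closed polygon, stroke `#008000` → cut (S790, F932). Machine vertices: (181.30,19.92) → (77.89,67.47) → (10.32,77.06) → (76.23,126.90) → (156.33,91.05) → (70.61,41.15) → (181.30,19.92). Closed: final G1 returns to the first vertex.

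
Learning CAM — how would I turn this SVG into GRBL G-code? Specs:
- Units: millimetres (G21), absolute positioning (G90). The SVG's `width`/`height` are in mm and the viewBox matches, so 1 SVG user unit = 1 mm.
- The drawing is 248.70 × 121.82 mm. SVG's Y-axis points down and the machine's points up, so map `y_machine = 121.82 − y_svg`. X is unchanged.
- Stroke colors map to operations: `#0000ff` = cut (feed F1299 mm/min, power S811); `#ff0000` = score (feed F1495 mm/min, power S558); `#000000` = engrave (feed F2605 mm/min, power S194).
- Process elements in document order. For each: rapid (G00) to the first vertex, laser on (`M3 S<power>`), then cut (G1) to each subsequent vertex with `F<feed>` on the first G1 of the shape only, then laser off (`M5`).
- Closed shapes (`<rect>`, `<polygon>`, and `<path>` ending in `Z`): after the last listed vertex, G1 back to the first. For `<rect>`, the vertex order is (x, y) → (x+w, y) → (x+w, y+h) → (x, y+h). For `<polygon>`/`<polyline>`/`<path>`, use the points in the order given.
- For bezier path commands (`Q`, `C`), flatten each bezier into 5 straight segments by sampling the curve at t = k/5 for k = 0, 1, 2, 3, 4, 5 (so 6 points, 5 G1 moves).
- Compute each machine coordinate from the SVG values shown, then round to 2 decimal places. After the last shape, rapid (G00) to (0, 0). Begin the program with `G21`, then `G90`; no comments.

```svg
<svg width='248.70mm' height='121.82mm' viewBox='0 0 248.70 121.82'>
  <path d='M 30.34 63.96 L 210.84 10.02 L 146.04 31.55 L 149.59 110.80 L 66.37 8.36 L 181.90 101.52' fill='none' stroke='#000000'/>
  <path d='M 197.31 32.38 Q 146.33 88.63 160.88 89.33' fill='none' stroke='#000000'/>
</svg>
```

G21
G90
G00 X30.34 Y57.86
M3 S194
G1 X210.84 Y111.80 F2605
G1 X146.04 Y90.27
G1 X149.59 Y11.02
G1 X66.37 Y113.46
G1 X181.90 Y20.30
M5
G00 X197.31 Y89.44
M3 S194
G1 X179.54 Y69.16 F2605
G1 X167.01 Y53.33
G1 X159.72 Y41.94
G1 X157.68 Y34.99
G1 X160.88 Y32.49
M5
G00 X0.00 Y0.00

Since the viewBox matches the mm dimensions, user units are millimetres directly. The only transform is the Y-flip y_m = 121.82 − y_svg.

Shape 1 is a open polyline drawn with `<path>`. Its stroke #000000 means engrave at S194, F2605. After flipping Y the toolpath is (30.34,57.86) → (210.84,111.80) → (146.04,90.27) → (149.59,11.02) → (66.37,113.46) → (181.90,20.30).

Shape 2 is a quadratic bezier drawn with `<path>`. Its stroke #000000 means engrave at S194, F2605. After flipping Y the toolpath is (197.31,89.44) → (179.54,69.16) → (167.01,53.33) → (159.72,41.94) → (157.68,34.99) → (160.88,32.49).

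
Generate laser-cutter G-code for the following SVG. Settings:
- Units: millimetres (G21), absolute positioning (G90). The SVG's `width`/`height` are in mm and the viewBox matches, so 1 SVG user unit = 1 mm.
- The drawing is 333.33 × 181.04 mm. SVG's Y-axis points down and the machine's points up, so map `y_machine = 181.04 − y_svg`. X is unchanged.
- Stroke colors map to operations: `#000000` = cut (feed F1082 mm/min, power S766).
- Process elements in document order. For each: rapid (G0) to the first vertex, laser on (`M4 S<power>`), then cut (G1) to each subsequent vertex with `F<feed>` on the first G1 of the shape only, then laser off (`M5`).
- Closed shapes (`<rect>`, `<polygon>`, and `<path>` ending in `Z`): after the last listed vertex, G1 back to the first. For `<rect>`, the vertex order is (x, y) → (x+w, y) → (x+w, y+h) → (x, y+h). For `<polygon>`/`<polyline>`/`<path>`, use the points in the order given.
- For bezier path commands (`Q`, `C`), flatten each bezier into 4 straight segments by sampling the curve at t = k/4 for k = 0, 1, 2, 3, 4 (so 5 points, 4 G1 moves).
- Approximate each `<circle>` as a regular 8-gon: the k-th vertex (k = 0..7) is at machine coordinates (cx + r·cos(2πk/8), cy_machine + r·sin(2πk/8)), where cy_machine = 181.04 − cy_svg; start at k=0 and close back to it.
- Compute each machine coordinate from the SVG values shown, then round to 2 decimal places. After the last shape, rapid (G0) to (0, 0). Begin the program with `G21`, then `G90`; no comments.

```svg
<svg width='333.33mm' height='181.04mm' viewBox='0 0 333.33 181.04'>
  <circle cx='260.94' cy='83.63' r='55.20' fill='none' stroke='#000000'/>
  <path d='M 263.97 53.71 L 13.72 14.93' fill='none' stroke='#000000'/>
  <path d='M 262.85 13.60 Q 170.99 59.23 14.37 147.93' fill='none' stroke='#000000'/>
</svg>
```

Since the viewBox matches the mm dimensions, user units are millimetres directly. The only transform is the Y-flip y_m = 181.04 − y_svg.

Shape 1 is a circle drawn with `<circle>`. Its stroke #000000 means cut at S766, F1082. After flipping Y the toolpath is (316.14,97.41) → (299.97,136.44) → (260.94,152.61) → (221.91,136.44) → (205.74,97.41) → (221.91,58.38) → (260.94,42.21) → (299.97,58.38) → (316.14,97.41), returning to the start.

Shape 2 is a line segment drawn with `<path>`. Its stroke #000000 means cut at S766, F1082. After flipping Y the toolpath is (263.97,127.33) → (13.72,166.11).

Shape 3 is a quadratic bezier drawn with `<path>`. Its stroke #000000 means cut at S766, F1082. After flipping Y the toolpath is (262.85,167.44) → (212.87,141.93) → (154.80,111.04) → (88.63,74.77) → (14.37,33.11).

G21
G90
G0 X316.14 Y97.41
M4 S766
G1 X299.97 Y136.44 F1082
G1 X260.94 Y152.61
G1 X221.91 Y136.44
G1 X205.74 Y97.41
G1 X221.91 Y58.38
G1 X260.94 Y42.21
G1 X299.97 Y58.38
G1 X316.14 Y97.41
M5
G0 X263.97 Y127.33
M4 S766
G1 X13.72 Y166.11 F1082
M5
G0 X262.85 Y167.44
M4 S766
G1 X212.87 Y141.93 F1082
G1 X154.80 Y111.04
G1 X88.63 Y74.77
G1 X14.37 Y33.11
M5
G0 X0.00 Y0.00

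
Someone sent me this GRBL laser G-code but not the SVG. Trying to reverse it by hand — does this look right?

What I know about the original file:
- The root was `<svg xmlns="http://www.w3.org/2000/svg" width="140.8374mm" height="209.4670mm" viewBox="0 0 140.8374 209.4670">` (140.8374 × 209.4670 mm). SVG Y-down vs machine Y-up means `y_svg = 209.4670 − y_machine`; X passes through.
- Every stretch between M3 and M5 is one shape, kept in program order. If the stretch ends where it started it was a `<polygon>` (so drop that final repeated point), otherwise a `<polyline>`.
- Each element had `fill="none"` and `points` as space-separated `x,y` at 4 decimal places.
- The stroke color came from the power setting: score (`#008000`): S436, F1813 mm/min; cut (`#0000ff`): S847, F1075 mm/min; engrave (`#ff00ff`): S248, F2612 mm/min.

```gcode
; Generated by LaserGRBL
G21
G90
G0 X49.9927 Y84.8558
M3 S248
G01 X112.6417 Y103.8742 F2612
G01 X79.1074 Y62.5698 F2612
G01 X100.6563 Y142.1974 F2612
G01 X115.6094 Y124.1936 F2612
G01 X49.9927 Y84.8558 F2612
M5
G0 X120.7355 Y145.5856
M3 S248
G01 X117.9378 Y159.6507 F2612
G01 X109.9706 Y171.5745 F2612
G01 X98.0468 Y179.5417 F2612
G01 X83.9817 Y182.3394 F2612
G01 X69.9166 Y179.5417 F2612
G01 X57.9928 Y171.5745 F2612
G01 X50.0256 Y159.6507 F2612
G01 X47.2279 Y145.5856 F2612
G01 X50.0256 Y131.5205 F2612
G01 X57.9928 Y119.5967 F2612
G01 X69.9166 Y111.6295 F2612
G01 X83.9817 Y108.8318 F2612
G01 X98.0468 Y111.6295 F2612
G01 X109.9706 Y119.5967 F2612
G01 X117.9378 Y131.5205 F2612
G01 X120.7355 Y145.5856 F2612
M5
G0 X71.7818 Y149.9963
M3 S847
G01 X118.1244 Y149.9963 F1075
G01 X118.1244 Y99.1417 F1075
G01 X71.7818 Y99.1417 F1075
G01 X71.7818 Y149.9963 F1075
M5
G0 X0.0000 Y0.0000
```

<svg xmlns="http://www.w3.org/2000/svg" width="140.8374mm" height="209.4670mm" viewBox="0 0 140.8374 209.4670">
  <polygon points="49.9927,124.6112 112.6417,105.5928 79.1074,146.8972 100.6563,67.2696 115.6094,85.2734" fill="none" stroke="#ff00ff"/>
  <polygon points="120.7355,63.8814 117.9378,49.8163 109.9706,37.8925 98.0468,29.9253 83.9817,27.1276 69.9166,29.9253 57.9928,37.8925 50.0256,49.8163 47.2279,63.8814 50.0256,77.9465 57.9928,89.8703 69.9166,97.8375 83.9817,100.6352 98.0468,97.8375 109.9706,89.8703 117.9378,77.9465" fill="none" stroke="#ff00ff"/>
  <polygon points="71.7818,59.4707 118.1244,59.4707 118.1244,110.3253 71.7818,110.3253" fill="none" stroke="#0000ff"/>
</svg>

Each laser-on run becomes one SVG element. Flip Y back into SVG space with y_svg = 209.4670 − y_machine.

Run 1: S248 ⇒ engrave layer `#ff00ff`. The run returns to its start, so emit a `<polygon>` with points (Y-flipped): 49.9927,124.6112 112.6417,105.5928 79.1074,146.8972 100.6563,67.2696 115.6094,85.2734.

Run 2: the run's S248 means `#ff00ff` (engrave). The run returns to its start, so emit a `<polygon>` with points (Y-flipped): 120.7355,63.8814 117.9378,49.8163 109.9706,37.8925 98.0468,29.9253 83.9817,27.1276 69.9166,29.9253 57.9928,37.8925 50.0256,49.8163 47.2279,63.8814 50.0256,77.9465 57.9928,89.8703 69.9166,97.8375 83.9817,100.6352 98.0468,97.8375 109.9706,89.8703 117.9378,77.9465.

Run 3: power S847 maps to stroke `#0000ff` (cut). The run returns to its start, so emit a `<polygon>` with points (Y-flipped): 71.7818,59.4707 118.1244,59.4707 118.1244,110.3253 71.7818,110.3253.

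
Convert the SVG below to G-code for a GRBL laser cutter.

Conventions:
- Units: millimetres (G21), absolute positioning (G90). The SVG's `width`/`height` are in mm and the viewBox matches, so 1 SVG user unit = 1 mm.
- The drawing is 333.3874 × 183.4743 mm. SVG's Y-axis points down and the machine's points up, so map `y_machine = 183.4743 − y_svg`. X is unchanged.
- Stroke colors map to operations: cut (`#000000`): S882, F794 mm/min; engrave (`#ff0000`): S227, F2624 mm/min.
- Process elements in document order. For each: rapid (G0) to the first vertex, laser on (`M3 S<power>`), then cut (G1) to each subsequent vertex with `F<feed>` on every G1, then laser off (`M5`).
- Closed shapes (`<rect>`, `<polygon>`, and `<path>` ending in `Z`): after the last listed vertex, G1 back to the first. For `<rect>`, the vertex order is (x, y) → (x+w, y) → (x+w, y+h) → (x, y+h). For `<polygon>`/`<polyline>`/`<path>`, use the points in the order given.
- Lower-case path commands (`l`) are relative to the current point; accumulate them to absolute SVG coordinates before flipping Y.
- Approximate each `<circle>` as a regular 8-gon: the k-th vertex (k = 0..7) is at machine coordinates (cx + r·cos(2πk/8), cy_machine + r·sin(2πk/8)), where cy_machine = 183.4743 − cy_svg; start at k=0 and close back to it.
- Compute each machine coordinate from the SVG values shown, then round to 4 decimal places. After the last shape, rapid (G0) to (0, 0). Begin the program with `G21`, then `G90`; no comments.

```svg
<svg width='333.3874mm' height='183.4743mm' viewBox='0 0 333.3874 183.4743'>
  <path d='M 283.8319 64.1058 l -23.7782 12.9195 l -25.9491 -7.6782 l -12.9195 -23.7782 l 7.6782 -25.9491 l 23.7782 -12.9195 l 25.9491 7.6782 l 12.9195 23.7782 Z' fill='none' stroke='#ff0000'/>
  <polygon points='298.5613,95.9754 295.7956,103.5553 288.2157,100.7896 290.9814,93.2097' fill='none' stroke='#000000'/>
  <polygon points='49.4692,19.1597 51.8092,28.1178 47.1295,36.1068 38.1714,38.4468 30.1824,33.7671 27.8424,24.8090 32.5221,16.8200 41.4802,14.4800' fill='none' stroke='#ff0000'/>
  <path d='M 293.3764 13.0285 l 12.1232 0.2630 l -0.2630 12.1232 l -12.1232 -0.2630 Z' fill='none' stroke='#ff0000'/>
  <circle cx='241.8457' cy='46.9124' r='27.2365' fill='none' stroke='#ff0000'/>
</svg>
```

G21
G90
G0 X283.8319 Y119.3685
M3 S227
G1 X260.0537 Y106.4490 F2624
G1 X234.1046 Y114.1272 F2624
G1 X221.1851 Y137.9054 F2624
G1 X228.8633 Y163.8545 F2624
G1 X252.6415 Y176.7740 F2624
G1 X278.5906 Y169.0958 F2624
G1 X291.5101 Y145.3176 F2624
G1 X283.8319 Y119.3685 F2624
M5
G0 X298.5613 Y87.4989
M3 S882
G1 X295.7956 Y79.9190 F794
G1 X288.2157 Y82.6847 F794
G1 X290.9814 Y90.2646 F794
G1 X298.5613 Y87.4989 F794
M5
G0 X49.4692 Y164.3146
M3 S227
G1 X51.8092 Y155.3565 F2624
G1 X47.1295 Y147.3675 F2624
G1 X38.1714 Y145.0275 F2624
G1 X30.1824 Y149.7072 F2624
G1 X27.8424 Y158.6653 F2624
G1 X32.5221 Y166.6543 F2624
G1 X41.4802 Y168.9943 F2624
G1 X49.4692 Y164.3146 F2624
M5
G0 X293.3764 Y170.4458
M3 S227
G1 X305.4996 Y170.1828 F2624
G1 X305.2366 Y158.0596 F2624
G1 X293.1134 Y158.3226 F2624
G1 X293.3764 Y170.4458 F2624
M5
G0 X269.0822 Y136.5619
M3 S227
G1 X261.1048 Y155.8210 F2624
G1 X241.8457 Y163.7984 F2624
G1 X222.5866 Y155.8210 F2624
G1 X214.6092 Y136.5619 F2624
G1 X222.5866 Y117.3028 F2624
G1 X241.8457 Y109.3254 F2624
G1 X261.1048 Y117.3028 F2624
G1 X269.0822 Y136.5619 F2624
M5
G0 X0.0000 Y0.0000

viewBox `0 0 333.3874 183.4743` with mm width/height → 1 unit = 1 mm. Flip: y_m = 183.4743 − y_svg.

**Shape 1** — `<path>` regular polygon, stroke `#ff0000` → engrave (S227, F2624). Machine vertices: (283.8319,119.3685) → (260.0537,106.4490) → (234.1046,114.1272) → (221.1851,137.9054) → (228.8633,163.8545) → (252.6415,176.7740) → (278.5906,169.0958) → (291.5101,145.3176) → (283.8319,119.3685). Closed: final G1 returns to the first vertex.

**Shape 2** — `<polygon>` regular polygon, stroke `#000000` → cut (S882, F794). Machine vertices: (298.5613,87.4989) → (295.7956,79.9190) → (288.2157,82.6847) → (290.9814,90.2646) → (298.5613,87.4989). Closed: final G1 returns to the first vertex.

**Shape 3** — `<polygon>` regular polygon, stroke `#ff0000` → engrave (S227, F2624). Machine vertices: (49.4692,164.3146) → (51.8092,155.3565) → (47.1295,147.3675) → (38.1714,145.0275) → (30.1824,149.7072) → (27.8424,158.6653) → (32.5221,166.6543) → (41.4802,168.9943) → (49.4692,164.3146). Closed: final G1 returns to the first vertex.

**Shape 4** — `<path>` regular polygon, stroke `#ff0000` → engrave (S227, F2624). Machine vertices: (293.3764,170.4458) → (305.4996,170.1828) → (305.2366,158.0596) → (293.1134,158.3226) → (293.3764,170.4458). Closed: final G1 returns to the first vertex.

**Shape 5** — `<circle>` circle, stroke `#ff0000` → engrave (S227, F2624). Machine vertices: (269.0822,136.5619) → (261.1048,155.8210) → (241.8457,163.7984) → (222.5866,155.8210) → (214.6092,136.5619) → (222.5866,117.3028) → (241.8457,109.3254) → (261.1048,117.3028) → (269.0822,136.5619). Closed: final G1 returns to the first vertex.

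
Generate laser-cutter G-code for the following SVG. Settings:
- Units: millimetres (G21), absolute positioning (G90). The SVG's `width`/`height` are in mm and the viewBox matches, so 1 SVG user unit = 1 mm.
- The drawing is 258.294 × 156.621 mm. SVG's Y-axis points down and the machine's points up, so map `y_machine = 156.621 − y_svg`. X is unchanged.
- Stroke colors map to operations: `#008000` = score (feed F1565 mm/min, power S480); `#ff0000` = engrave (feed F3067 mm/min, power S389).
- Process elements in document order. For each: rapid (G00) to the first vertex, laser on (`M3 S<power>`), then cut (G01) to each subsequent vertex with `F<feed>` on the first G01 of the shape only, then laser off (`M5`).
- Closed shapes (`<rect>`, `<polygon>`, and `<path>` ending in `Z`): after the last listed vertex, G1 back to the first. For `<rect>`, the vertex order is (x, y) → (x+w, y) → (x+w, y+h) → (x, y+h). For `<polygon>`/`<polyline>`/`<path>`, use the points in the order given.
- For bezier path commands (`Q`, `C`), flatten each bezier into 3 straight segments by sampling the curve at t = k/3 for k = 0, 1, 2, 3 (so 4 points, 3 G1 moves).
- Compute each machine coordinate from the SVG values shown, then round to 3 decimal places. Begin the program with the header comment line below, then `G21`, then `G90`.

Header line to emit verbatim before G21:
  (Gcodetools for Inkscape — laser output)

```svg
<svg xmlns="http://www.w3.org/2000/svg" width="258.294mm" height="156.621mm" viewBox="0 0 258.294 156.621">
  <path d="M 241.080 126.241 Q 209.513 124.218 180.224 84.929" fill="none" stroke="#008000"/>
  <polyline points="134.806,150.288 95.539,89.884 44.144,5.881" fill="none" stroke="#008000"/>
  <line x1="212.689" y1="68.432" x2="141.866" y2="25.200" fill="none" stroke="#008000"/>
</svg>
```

(Gcodetools for Inkscape — laser output)
G21
G90
G00 X241.080 Y30.380
M3 S480
G01 X220.288 Y35.869 F1565
G01 X200.003 Y49.640
G01 X180.224 Y71.692
M5
G00 X134.806 Y6.333
M3 S480
G01 X95.539 Y66.737 F1565
G01 X44.144 Y150.740
M5
G00 X212.689 Y88.189
M3 S480
G01 X141.866 Y131.421 F1565
M5

Since the viewBox matches the mm dimensions, user units are millimetres directly. The only transform is the Y-flip y_m = 156.621 − y_svg.

Shape 1 is a quadratic bezier drawn with `<path>`. Its stroke #008000 means score at S480, F1565. After flipping Y the toolpath is (241.080,30.380) → (220.288,35.869) → (200.003,49.640) → (180.224,71.692).

Shape 2 is a open polyline drawn with `<polyline>`. Its stroke #008000 means score at S480, F1565. After flipping Y the toolpath is (134.806,6.333) → (95.539,66.737) → (44.144,150.740).

Shape 3 is a line segment drawn with `<line>`. Its stroke #008000 means score at S480, F1565. After flipping Y the toolpath is (212.689,88.189) → (141.866,131.421).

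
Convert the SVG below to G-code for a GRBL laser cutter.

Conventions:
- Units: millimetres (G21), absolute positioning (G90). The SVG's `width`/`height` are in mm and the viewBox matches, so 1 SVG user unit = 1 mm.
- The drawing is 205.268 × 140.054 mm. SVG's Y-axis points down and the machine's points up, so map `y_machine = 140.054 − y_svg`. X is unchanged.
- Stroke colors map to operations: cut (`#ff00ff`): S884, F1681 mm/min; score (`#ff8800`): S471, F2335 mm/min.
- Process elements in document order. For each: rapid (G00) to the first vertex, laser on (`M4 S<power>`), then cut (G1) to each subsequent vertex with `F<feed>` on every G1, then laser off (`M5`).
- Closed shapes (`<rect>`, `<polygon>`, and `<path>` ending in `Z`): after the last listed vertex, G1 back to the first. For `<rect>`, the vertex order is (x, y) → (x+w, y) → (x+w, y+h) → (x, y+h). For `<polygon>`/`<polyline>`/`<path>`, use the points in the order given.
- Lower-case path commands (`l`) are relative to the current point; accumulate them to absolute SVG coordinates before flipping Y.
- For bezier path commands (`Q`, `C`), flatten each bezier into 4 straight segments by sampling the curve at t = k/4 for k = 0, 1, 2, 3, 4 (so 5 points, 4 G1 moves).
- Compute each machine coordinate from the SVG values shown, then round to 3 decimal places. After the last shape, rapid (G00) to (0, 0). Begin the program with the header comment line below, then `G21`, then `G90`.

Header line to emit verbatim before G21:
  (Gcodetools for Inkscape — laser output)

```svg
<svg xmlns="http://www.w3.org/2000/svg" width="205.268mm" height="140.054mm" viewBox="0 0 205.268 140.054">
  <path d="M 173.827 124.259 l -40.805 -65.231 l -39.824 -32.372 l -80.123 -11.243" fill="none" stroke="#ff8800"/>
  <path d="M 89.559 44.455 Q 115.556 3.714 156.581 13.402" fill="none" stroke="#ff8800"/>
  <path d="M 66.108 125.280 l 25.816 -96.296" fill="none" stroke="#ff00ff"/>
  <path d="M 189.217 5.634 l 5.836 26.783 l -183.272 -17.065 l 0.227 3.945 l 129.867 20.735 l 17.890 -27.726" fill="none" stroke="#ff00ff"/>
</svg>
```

viewBox `0 0 205.268 140.054` with mm width/height → 1 unit = 1 mm. Flip: y_m = 140.054 − y_svg.

**Shape 1** — `<path>` open polyline, stroke `#ff8800` → score (S471, F2335). Machine vertices: (173.827,15.795) → (133.022,81.026) → (93.198,113.398) → (13.075,124.641). Open path.

**Shape 2** — `<path>` quadratic bezier, stroke `#ff8800` → score (S471, F2335). Control points (SVG): P0=(89.559,44.455), P1=(115.556,3.714), P2=(156.581,13.402); sampled at t=k/4. Machine vertices: (89.559,95.599) → (103.497,112.818) → (119.313,123.733) → (137.008,128.344) → (156.581,126.652). Open path.

**Shape 3** — `<path>` line segment, stroke `#ff00ff` → cut (S884, F1681). Machine vertices: (66.108,14.774) → (91.924,111.070). Open path.

**Shape 4** — `<path>` open polyline, stroke `#ff00ff` → cut (S884, F1681). Machine vertices: (189.217,134.420) → (195.053,107.637) → (11.781,124.702) → (12.008,120.757) → (141.875,100.022) → (159.765,127.748). Open path.

(Gcodetools for Inkscape — laser output)
G21
G90
G00 X173.827 Y15.795
M4 S471
G1 X133.022 Y81.026 F2335
G1 X93.198 Y113.398 F2335
G1 X13.075 Y124.641 F2335
M5
G00 X89.559 Y95.599
M4 S471
G1 X103.497 Y112.818 F2335
G1 X119.313 Y123.733 F2335
G1 X137.008 Y128.344 F2335
G1 X156.581 Y126.652 F2335
M5
G00 X66.108 Y14.774
M4 S884
G1 X91.924 Y111.070 F1681
M5
G00 X189.217 Y134.420
M4 S884
G1 X195.053 Y107.637 F1681
G1 X11.781 Y124.702 F1681
G1 X12.008 Y120.757 F1681
G1 X141.875 Y100.022 F1681
G1 X159.765 Y127.748 F1681
M5
G00 X0.000 Y0.000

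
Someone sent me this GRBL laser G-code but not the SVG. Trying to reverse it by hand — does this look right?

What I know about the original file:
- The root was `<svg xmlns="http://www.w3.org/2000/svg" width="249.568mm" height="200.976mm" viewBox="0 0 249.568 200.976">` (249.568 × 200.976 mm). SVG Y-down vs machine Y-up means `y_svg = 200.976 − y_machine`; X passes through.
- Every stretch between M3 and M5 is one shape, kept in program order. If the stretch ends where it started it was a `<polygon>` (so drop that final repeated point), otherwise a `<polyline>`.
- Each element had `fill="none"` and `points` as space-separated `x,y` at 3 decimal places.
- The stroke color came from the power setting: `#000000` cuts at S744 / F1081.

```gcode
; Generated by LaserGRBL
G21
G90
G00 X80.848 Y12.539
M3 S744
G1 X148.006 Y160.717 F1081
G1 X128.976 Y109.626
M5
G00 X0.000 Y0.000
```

<svg xmlns="http://www.w3.org/2000/svg" width="249.568mm" height="200.976mm" viewBox="0 0 249.568 200.976">
  <polyline points="80.848,188.437 148.006,40.259 128.976,91.350" fill="none" stroke="#000000"/>
</svg>

Machine Y-up, SVG Y-down with viewBox height 200.976, so y_svg = 200.976 − y_machine; X carries over. Every run uses S744, so all elements get stroke `#000000` (cut).

Run 1: The run is open, so emit a `<polyline>` with points (Y-flipped): 80.848,188.437 148.006,40.259 128.976,91.350.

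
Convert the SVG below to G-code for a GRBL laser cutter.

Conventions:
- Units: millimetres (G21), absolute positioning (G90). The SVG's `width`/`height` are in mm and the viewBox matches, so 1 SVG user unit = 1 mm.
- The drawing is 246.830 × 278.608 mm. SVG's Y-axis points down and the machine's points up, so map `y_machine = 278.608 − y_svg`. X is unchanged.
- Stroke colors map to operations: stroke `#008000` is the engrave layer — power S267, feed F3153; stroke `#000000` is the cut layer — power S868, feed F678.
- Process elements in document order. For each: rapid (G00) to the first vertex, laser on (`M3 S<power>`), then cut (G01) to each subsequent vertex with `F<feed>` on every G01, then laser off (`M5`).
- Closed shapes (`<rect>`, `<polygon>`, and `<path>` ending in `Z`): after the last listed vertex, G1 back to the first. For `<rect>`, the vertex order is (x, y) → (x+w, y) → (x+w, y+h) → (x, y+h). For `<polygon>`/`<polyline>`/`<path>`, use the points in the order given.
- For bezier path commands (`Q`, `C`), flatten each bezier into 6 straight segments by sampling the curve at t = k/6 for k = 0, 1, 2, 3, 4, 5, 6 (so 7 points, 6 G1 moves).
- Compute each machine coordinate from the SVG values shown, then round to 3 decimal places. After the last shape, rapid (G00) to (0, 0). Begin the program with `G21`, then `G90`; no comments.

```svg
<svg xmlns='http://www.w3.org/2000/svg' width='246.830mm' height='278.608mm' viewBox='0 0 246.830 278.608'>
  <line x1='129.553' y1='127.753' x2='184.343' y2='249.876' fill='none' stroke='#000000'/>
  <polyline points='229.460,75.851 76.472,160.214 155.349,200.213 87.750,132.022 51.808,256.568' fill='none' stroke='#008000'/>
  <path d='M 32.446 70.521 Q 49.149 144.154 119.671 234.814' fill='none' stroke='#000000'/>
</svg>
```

1 u = 1 mm; y_m = 278.608 − y.

[1] `<line>` line segment, #000000→cut S868 F678: (129.553,150.855) → (184.343,28.732)

[2] `<polyline>` open polyline, #008000→engrave S267 F3153: (229.460,202.757) → (76.472,118.394) → (155.349,78.395) → (87.750,146.586) → (51.808,22.040)

[3] `<path>` quadratic bezier, #000000→cut S868 F678: (32.446,208.087) → (39.509,183.070) → (49.561,157.106) → (62.604,130.197) → (78.636,102.342) → (97.659,73.541) → (119.671,43.794)

G21
G90
G00 X129.553 Y150.855
M3 S868
G01 X184.343 Y28.732 F678
M5
G00 X229.460 Y202.757
M3 S267
G01 X76.472 Y118.394 F3153
G01 X155.349 Y78.395 F3153
G01 X87.750 Y146.586 F3153
G01 X51.808 Y22.040 F3153
M5
G00 X32.446 Y208.087
M3 S868
G01 X39.509 Y183.070 F678
G01 X49.561 Y157.106 F678
G01 X62.604 Y130.197 F678
G01 X78.636 Y102.342 F678
G01 X97.659 Y73.541 F678
G01 X119.671 Y43.794 F678
M5
G00 X0.000 Y0.000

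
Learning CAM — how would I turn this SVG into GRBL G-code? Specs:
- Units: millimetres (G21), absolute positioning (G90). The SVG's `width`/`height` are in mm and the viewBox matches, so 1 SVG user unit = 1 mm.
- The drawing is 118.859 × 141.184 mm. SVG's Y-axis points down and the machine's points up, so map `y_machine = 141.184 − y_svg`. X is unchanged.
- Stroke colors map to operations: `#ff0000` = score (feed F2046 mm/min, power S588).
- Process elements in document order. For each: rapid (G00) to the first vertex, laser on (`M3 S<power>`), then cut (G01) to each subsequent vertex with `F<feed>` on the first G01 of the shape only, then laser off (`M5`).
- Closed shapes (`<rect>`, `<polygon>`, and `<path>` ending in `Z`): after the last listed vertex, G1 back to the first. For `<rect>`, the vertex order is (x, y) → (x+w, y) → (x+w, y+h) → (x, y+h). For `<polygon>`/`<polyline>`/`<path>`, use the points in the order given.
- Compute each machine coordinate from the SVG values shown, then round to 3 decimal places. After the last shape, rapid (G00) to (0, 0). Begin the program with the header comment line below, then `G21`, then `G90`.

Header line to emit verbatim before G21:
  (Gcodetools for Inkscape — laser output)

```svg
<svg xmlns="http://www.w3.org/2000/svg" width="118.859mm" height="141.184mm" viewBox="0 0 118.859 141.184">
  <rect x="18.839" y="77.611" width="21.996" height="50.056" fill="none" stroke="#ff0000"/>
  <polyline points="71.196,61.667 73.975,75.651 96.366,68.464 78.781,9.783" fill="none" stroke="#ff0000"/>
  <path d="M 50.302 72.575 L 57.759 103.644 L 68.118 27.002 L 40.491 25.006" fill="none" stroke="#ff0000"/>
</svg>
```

(Gcodetools for Inkscape — laser output)
G21
G90
G00 X18.839 Y63.573
M3 S588
G01 X40.835 Y63.573 F2046
G01 X40.835 Y13.517
G01 X18.839 Y13.517
G01 X18.839 Y63.573
M5
G00 X71.196 Y79.517
M3 S588
G01 X73.975 Y65.533 F2046
G01 X96.366 Y72.720
G01 X78.781 Y131.401
M5
G00 X50.302 Y68.609
M3 S588
G01 X57.759 Y37.540 F2046
G01 X68.118 Y114.182
G01 X40.491 Y116.178
M5
G00 X0.000 Y0.000

1 u = 1 mm; y_m = 141.184 − y.

[1] `<rect>` rectangle, #ff0000→score S588 F2046: (18.839,63.573) → (40.835,63.573) → (40.835,13.517) → (18.839,13.517) → (18.839,63.573) (closed)

[2] `<polyline>` open polyline, #ff0000→score S588 F2046: (71.196,79.517) → (73.975,65.533) → (96.366,72.720) → (78.781,131.401)

[3] `<path>` open polyline, #ff0000→score S588 F2046: (50.302,68.609) → (57.759,37.540) → (68.118,114.182) → (40.491,116.178)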